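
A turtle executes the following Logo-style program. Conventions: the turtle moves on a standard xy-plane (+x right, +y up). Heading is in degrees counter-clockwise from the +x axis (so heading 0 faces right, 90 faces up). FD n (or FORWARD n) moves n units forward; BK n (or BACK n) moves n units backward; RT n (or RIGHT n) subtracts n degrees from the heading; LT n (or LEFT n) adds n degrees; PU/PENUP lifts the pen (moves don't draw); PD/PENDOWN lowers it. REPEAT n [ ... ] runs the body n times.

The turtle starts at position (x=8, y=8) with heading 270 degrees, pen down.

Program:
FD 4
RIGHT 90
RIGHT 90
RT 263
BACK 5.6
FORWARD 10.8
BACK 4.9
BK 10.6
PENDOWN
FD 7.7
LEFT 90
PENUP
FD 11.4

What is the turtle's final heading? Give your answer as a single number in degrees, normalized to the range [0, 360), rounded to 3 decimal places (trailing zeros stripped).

Answer: 277

Derivation:
Executing turtle program step by step:
Start: pos=(8,8), heading=270, pen down
FD 4: (8,8) -> (8,4) [heading=270, draw]
RT 90: heading 270 -> 180
RT 90: heading 180 -> 90
RT 263: heading 90 -> 187
BK 5.6: (8,4) -> (13.558,4.682) [heading=187, draw]
FD 10.8: (13.558,4.682) -> (2.839,3.366) [heading=187, draw]
BK 4.9: (2.839,3.366) -> (7.702,3.963) [heading=187, draw]
BK 10.6: (7.702,3.963) -> (18.223,5.255) [heading=187, draw]
PD: pen down
FD 7.7: (18.223,5.255) -> (10.581,4.317) [heading=187, draw]
LT 90: heading 187 -> 277
PU: pen up
FD 11.4: (10.581,4.317) -> (11.97,-6.998) [heading=277, move]
Final: pos=(11.97,-6.998), heading=277, 6 segment(s) drawn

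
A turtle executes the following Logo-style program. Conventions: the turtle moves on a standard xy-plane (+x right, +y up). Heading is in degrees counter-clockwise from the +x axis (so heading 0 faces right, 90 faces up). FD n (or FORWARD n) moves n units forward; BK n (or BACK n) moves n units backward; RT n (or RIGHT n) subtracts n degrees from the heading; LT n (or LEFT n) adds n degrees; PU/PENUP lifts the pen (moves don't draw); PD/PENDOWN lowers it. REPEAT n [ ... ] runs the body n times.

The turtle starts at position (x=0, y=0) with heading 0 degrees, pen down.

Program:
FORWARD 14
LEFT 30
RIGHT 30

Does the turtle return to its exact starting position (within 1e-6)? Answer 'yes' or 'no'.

Executing turtle program step by step:
Start: pos=(0,0), heading=0, pen down
FD 14: (0,0) -> (14,0) [heading=0, draw]
LT 30: heading 0 -> 30
RT 30: heading 30 -> 0
Final: pos=(14,0), heading=0, 1 segment(s) drawn

Start position: (0, 0)
Final position: (14, 0)
Distance = 14; >= 1e-6 -> NOT closed

Answer: no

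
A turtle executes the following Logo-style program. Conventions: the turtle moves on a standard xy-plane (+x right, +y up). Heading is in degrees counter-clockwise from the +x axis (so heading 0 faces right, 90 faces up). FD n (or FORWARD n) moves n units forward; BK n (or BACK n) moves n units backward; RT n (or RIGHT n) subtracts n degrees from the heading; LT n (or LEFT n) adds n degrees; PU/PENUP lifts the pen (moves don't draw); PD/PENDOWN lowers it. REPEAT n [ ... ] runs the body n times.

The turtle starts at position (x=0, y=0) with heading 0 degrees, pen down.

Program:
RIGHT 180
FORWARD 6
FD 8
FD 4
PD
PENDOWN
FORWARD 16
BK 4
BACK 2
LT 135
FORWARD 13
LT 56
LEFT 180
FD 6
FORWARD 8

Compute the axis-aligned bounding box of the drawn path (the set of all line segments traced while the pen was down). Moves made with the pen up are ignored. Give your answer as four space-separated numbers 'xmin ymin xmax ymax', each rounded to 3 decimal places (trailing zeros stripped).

Executing turtle program step by step:
Start: pos=(0,0), heading=0, pen down
RT 180: heading 0 -> 180
FD 6: (0,0) -> (-6,0) [heading=180, draw]
FD 8: (-6,0) -> (-14,0) [heading=180, draw]
FD 4: (-14,0) -> (-18,0) [heading=180, draw]
PD: pen down
PD: pen down
FD 16: (-18,0) -> (-34,0) [heading=180, draw]
BK 4: (-34,0) -> (-30,0) [heading=180, draw]
BK 2: (-30,0) -> (-28,0) [heading=180, draw]
LT 135: heading 180 -> 315
FD 13: (-28,0) -> (-18.808,-9.192) [heading=315, draw]
LT 56: heading 315 -> 11
LT 180: heading 11 -> 191
FD 6: (-18.808,-9.192) -> (-24.697,-10.337) [heading=191, draw]
FD 8: (-24.697,-10.337) -> (-32.55,-11.864) [heading=191, draw]
Final: pos=(-32.55,-11.864), heading=191, 9 segment(s) drawn

Segment endpoints: x in {-34, -32.55, -30, -28, -24.697, -18.808, -18, -14, -6, 0}, y in {-11.864, -10.337, -9.192, 0, 0, 0, 0, 0, 0, 0}
xmin=-34, ymin=-11.864, xmax=0, ymax=0

Answer: -34 -11.864 0 0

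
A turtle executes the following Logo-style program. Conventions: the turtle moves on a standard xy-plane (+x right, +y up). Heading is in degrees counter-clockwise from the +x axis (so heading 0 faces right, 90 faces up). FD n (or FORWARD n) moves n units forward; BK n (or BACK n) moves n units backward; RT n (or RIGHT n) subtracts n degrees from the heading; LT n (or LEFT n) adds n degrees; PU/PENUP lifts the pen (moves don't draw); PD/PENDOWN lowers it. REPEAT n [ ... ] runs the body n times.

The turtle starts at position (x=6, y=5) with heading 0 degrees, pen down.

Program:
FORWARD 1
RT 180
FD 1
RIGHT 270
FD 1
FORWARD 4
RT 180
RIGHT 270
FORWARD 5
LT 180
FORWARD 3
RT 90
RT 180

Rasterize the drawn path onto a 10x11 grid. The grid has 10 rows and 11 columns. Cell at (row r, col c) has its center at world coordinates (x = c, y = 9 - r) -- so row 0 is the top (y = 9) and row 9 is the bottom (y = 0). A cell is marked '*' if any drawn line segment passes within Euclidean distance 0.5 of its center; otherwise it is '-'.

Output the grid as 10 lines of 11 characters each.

Segment 0: (6,5) -> (7,5)
Segment 1: (7,5) -> (6,5)
Segment 2: (6,5) -> (6,4)
Segment 3: (6,4) -> (6,0)
Segment 4: (6,0) -> (1,-0)
Segment 5: (1,-0) -> (4,-0)

Answer: -----------
-----------
-----------
-----------
------**---
------*----
------*----
------*----
------*----
-******----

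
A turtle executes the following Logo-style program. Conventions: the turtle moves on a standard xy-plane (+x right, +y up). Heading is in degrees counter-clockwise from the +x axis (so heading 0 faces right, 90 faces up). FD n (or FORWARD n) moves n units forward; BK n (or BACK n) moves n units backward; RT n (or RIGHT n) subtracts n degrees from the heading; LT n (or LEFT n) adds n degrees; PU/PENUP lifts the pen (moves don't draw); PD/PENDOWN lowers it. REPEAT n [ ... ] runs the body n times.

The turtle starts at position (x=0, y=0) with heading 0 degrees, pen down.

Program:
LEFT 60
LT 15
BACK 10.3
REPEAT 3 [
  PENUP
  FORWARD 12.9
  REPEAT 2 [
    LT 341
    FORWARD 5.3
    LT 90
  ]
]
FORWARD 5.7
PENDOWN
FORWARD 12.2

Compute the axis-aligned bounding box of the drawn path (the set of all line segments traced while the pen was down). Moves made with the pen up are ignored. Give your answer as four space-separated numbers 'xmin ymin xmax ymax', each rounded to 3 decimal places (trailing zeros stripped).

Answer: -7.686 -9.949 1.796 9.784

Derivation:
Executing turtle program step by step:
Start: pos=(0,0), heading=0, pen down
LT 60: heading 0 -> 60
LT 15: heading 60 -> 75
BK 10.3: (0,0) -> (-2.666,-9.949) [heading=75, draw]
REPEAT 3 [
  -- iteration 1/3 --
  PU: pen up
  FD 12.9: (-2.666,-9.949) -> (0.673,2.511) [heading=75, move]
  REPEAT 2 [
    -- iteration 1/2 --
    LT 341: heading 75 -> 56
    FD 5.3: (0.673,2.511) -> (3.637,6.905) [heading=56, move]
    LT 90: heading 56 -> 146
    -- iteration 2/2 --
    LT 341: heading 146 -> 127
    FD 5.3: (3.637,6.905) -> (0.447,11.138) [heading=127, move]
    LT 90: heading 127 -> 217
  ]
  -- iteration 2/3 --
  PU: pen up
  FD 12.9: (0.447,11.138) -> (-9.855,3.375) [heading=217, move]
  REPEAT 2 [
    -- iteration 1/2 --
    LT 341: heading 217 -> 198
    FD 5.3: (-9.855,3.375) -> (-14.896,1.737) [heading=198, move]
    LT 90: heading 198 -> 288
    -- iteration 2/2 --
    LT 341: heading 288 -> 269
    FD 5.3: (-14.896,1.737) -> (-14.988,-3.562) [heading=269, move]
    LT 90: heading 269 -> 359
  ]
  -- iteration 3/3 --
  PU: pen up
  FD 12.9: (-14.988,-3.562) -> (-2.09,-3.787) [heading=359, move]
  REPEAT 2 [
    -- iteration 1/2 --
    LT 341: heading 359 -> 340
    FD 5.3: (-2.09,-3.787) -> (2.89,-5.6) [heading=340, move]
    LT 90: heading 340 -> 70
    -- iteration 2/2 --
    LT 341: heading 70 -> 51
    FD 5.3: (2.89,-5.6) -> (6.225,-1.481) [heading=51, move]
    LT 90: heading 51 -> 141
  ]
]
FD 5.7: (6.225,-1.481) -> (1.796,2.106) [heading=141, move]
PD: pen down
FD 12.2: (1.796,2.106) -> (-7.686,9.784) [heading=141, draw]
Final: pos=(-7.686,9.784), heading=141, 2 segment(s) drawn

Segment endpoints: x in {-7.686, -2.666, 0, 1.796}, y in {-9.949, 0, 2.106, 9.784}
xmin=-7.686, ymin=-9.949, xmax=1.796, ymax=9.784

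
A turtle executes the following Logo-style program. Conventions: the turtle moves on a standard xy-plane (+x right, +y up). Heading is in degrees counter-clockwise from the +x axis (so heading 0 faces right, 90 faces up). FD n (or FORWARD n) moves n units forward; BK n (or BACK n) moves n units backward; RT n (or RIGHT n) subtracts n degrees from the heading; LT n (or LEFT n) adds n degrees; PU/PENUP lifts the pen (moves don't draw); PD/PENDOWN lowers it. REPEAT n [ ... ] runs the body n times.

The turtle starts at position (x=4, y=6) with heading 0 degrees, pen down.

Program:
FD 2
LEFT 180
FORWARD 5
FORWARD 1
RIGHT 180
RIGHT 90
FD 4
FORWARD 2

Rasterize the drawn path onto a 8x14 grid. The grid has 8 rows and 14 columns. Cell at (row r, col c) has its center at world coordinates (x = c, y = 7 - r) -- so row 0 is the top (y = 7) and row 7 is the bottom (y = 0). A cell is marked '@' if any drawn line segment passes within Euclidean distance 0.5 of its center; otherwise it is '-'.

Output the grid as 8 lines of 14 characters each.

Segment 0: (4,6) -> (6,6)
Segment 1: (6,6) -> (1,6)
Segment 2: (1,6) -> (0,6)
Segment 3: (0,6) -> (0,2)
Segment 4: (0,2) -> (0,0)

Answer: --------------
@@@@@@@-------
@-------------
@-------------
@-------------
@-------------
@-------------
@-------------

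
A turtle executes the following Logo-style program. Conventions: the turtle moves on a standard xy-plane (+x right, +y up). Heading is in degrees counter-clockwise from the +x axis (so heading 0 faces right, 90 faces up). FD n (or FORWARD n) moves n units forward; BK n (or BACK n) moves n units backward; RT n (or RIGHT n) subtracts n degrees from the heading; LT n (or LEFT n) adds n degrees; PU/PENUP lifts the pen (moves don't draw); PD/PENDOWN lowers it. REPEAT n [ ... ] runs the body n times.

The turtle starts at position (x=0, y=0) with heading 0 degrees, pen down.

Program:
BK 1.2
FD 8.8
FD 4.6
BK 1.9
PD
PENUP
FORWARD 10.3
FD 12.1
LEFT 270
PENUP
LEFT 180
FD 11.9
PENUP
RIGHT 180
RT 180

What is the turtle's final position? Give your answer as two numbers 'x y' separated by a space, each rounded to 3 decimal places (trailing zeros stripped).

Executing turtle program step by step:
Start: pos=(0,0), heading=0, pen down
BK 1.2: (0,0) -> (-1.2,0) [heading=0, draw]
FD 8.8: (-1.2,0) -> (7.6,0) [heading=0, draw]
FD 4.6: (7.6,0) -> (12.2,0) [heading=0, draw]
BK 1.9: (12.2,0) -> (10.3,0) [heading=0, draw]
PD: pen down
PU: pen up
FD 10.3: (10.3,0) -> (20.6,0) [heading=0, move]
FD 12.1: (20.6,0) -> (32.7,0) [heading=0, move]
LT 270: heading 0 -> 270
PU: pen up
LT 180: heading 270 -> 90
FD 11.9: (32.7,0) -> (32.7,11.9) [heading=90, move]
PU: pen up
RT 180: heading 90 -> 270
RT 180: heading 270 -> 90
Final: pos=(32.7,11.9), heading=90, 4 segment(s) drawn

Answer: 32.7 11.9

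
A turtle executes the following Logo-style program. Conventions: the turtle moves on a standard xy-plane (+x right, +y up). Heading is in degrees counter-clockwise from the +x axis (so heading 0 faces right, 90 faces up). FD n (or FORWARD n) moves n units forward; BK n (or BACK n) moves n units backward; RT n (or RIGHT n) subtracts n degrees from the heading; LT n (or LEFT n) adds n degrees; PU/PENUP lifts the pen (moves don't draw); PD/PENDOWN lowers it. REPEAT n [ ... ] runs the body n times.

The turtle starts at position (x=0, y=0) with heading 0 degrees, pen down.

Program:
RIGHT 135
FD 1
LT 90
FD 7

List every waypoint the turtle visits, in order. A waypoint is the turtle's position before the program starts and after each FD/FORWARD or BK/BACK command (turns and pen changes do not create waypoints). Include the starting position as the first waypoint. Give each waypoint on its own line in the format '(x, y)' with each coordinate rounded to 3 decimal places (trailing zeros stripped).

Executing turtle program step by step:
Start: pos=(0,0), heading=0, pen down
RT 135: heading 0 -> 225
FD 1: (0,0) -> (-0.707,-0.707) [heading=225, draw]
LT 90: heading 225 -> 315
FD 7: (-0.707,-0.707) -> (4.243,-5.657) [heading=315, draw]
Final: pos=(4.243,-5.657), heading=315, 2 segment(s) drawn
Waypoints (3 total):
(0, 0)
(-0.707, -0.707)
(4.243, -5.657)

Answer: (0, 0)
(-0.707, -0.707)
(4.243, -5.657)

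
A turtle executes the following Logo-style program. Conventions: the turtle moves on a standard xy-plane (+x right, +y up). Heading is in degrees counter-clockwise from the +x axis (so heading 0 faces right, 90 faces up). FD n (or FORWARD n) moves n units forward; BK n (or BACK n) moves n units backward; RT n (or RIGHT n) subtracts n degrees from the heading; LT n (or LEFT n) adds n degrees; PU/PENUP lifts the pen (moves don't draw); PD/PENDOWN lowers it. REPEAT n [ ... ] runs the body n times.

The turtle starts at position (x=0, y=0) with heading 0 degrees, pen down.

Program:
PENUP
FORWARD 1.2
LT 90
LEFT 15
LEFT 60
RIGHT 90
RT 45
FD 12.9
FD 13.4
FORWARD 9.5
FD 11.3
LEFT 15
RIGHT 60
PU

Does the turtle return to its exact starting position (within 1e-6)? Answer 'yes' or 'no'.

Executing turtle program step by step:
Start: pos=(0,0), heading=0, pen down
PU: pen up
FD 1.2: (0,0) -> (1.2,0) [heading=0, move]
LT 90: heading 0 -> 90
LT 15: heading 90 -> 105
LT 60: heading 105 -> 165
RT 90: heading 165 -> 75
RT 45: heading 75 -> 30
FD 12.9: (1.2,0) -> (12.372,6.45) [heading=30, move]
FD 13.4: (12.372,6.45) -> (23.976,13.15) [heading=30, move]
FD 9.5: (23.976,13.15) -> (32.204,17.9) [heading=30, move]
FD 11.3: (32.204,17.9) -> (41.99,23.55) [heading=30, move]
LT 15: heading 30 -> 45
RT 60: heading 45 -> 345
PU: pen up
Final: pos=(41.99,23.55), heading=345, 0 segment(s) drawn

Start position: (0, 0)
Final position: (41.99, 23.55)
Distance = 48.143; >= 1e-6 -> NOT closed

Answer: no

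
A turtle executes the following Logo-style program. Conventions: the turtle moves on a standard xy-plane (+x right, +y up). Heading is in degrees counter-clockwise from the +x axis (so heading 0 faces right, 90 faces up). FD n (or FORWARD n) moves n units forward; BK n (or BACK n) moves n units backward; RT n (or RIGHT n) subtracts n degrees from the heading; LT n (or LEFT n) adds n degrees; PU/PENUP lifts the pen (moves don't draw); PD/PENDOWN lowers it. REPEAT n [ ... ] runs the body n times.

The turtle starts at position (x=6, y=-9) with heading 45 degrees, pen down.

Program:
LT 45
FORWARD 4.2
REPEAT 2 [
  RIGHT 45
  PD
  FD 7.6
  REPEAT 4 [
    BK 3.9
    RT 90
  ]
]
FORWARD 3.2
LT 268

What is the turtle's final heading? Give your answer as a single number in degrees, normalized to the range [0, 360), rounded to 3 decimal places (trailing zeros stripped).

Executing turtle program step by step:
Start: pos=(6,-9), heading=45, pen down
LT 45: heading 45 -> 90
FD 4.2: (6,-9) -> (6,-4.8) [heading=90, draw]
REPEAT 2 [
  -- iteration 1/2 --
  RT 45: heading 90 -> 45
  PD: pen down
  FD 7.6: (6,-4.8) -> (11.374,0.574) [heading=45, draw]
  REPEAT 4 [
    -- iteration 1/4 --
    BK 3.9: (11.374,0.574) -> (8.616,-2.184) [heading=45, draw]
    RT 90: heading 45 -> 315
    -- iteration 2/4 --
    BK 3.9: (8.616,-2.184) -> (5.859,0.574) [heading=315, draw]
    RT 90: heading 315 -> 225
    -- iteration 3/4 --
    BK 3.9: (5.859,0.574) -> (8.616,3.332) [heading=225, draw]
    RT 90: heading 225 -> 135
    -- iteration 4/4 --
    BK 3.9: (8.616,3.332) -> (11.374,0.574) [heading=135, draw]
    RT 90: heading 135 -> 45
  ]
  -- iteration 2/2 --
  RT 45: heading 45 -> 0
  PD: pen down
  FD 7.6: (11.374,0.574) -> (18.974,0.574) [heading=0, draw]
  REPEAT 4 [
    -- iteration 1/4 --
    BK 3.9: (18.974,0.574) -> (15.074,0.574) [heading=0, draw]
    RT 90: heading 0 -> 270
    -- iteration 2/4 --
    BK 3.9: (15.074,0.574) -> (15.074,4.474) [heading=270, draw]
    RT 90: heading 270 -> 180
    -- iteration 3/4 --
    BK 3.9: (15.074,4.474) -> (18.974,4.474) [heading=180, draw]
    RT 90: heading 180 -> 90
    -- iteration 4/4 --
    BK 3.9: (18.974,4.474) -> (18.974,0.574) [heading=90, draw]
    RT 90: heading 90 -> 0
  ]
]
FD 3.2: (18.974,0.574) -> (22.174,0.574) [heading=0, draw]
LT 268: heading 0 -> 268
Final: pos=(22.174,0.574), heading=268, 12 segment(s) drawn

Answer: 268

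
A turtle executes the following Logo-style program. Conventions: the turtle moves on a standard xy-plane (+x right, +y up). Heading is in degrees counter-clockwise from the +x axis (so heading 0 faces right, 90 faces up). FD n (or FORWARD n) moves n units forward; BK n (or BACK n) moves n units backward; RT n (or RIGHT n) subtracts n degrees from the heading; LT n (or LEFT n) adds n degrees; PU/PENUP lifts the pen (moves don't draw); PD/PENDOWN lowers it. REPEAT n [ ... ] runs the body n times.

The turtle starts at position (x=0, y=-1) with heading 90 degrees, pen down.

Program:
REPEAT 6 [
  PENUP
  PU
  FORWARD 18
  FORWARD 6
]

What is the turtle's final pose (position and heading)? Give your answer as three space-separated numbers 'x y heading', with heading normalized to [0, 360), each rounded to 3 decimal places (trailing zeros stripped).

Executing turtle program step by step:
Start: pos=(0,-1), heading=90, pen down
REPEAT 6 [
  -- iteration 1/6 --
  PU: pen up
  PU: pen up
  FD 18: (0,-1) -> (0,17) [heading=90, move]
  FD 6: (0,17) -> (0,23) [heading=90, move]
  -- iteration 2/6 --
  PU: pen up
  PU: pen up
  FD 18: (0,23) -> (0,41) [heading=90, move]
  FD 6: (0,41) -> (0,47) [heading=90, move]
  -- iteration 3/6 --
  PU: pen up
  PU: pen up
  FD 18: (0,47) -> (0,65) [heading=90, move]
  FD 6: (0,65) -> (0,71) [heading=90, move]
  -- iteration 4/6 --
  PU: pen up
  PU: pen up
  FD 18: (0,71) -> (0,89) [heading=90, move]
  FD 6: (0,89) -> (0,95) [heading=90, move]
  -- iteration 5/6 --
  PU: pen up
  PU: pen up
  FD 18: (0,95) -> (0,113) [heading=90, move]
  FD 6: (0,113) -> (0,119) [heading=90, move]
  -- iteration 6/6 --
  PU: pen up
  PU: pen up
  FD 18: (0,119) -> (0,137) [heading=90, move]
  FD 6: (0,137) -> (0,143) [heading=90, move]
]
Final: pos=(0,143), heading=90, 0 segment(s) drawn

Answer: 0 143 90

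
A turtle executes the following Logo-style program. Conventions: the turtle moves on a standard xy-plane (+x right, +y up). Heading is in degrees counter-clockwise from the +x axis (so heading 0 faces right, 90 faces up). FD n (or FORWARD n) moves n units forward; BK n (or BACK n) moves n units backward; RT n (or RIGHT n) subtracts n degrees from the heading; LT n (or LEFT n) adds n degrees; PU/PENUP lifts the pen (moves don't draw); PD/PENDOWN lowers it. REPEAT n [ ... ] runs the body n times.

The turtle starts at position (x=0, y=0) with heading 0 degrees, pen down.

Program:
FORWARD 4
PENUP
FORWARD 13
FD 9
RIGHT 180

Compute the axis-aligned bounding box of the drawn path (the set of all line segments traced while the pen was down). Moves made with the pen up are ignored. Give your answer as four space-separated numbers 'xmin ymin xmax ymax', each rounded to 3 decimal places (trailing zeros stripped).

Answer: 0 0 4 0

Derivation:
Executing turtle program step by step:
Start: pos=(0,0), heading=0, pen down
FD 4: (0,0) -> (4,0) [heading=0, draw]
PU: pen up
FD 13: (4,0) -> (17,0) [heading=0, move]
FD 9: (17,0) -> (26,0) [heading=0, move]
RT 180: heading 0 -> 180
Final: pos=(26,0), heading=180, 1 segment(s) drawn

Segment endpoints: x in {0, 4}, y in {0}
xmin=0, ymin=0, xmax=4, ymax=0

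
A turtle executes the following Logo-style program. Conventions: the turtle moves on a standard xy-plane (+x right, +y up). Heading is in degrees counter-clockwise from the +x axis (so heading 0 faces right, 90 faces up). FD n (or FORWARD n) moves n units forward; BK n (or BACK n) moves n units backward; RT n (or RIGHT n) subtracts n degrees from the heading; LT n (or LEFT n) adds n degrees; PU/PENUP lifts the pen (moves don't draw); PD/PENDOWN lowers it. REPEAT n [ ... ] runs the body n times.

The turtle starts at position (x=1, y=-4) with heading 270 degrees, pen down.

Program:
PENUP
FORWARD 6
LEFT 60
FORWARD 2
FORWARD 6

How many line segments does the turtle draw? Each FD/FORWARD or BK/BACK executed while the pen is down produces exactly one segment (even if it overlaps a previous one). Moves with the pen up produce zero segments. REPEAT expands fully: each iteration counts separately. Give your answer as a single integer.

Answer: 0

Derivation:
Executing turtle program step by step:
Start: pos=(1,-4), heading=270, pen down
PU: pen up
FD 6: (1,-4) -> (1,-10) [heading=270, move]
LT 60: heading 270 -> 330
FD 2: (1,-10) -> (2.732,-11) [heading=330, move]
FD 6: (2.732,-11) -> (7.928,-14) [heading=330, move]
Final: pos=(7.928,-14), heading=330, 0 segment(s) drawn
Segments drawn: 0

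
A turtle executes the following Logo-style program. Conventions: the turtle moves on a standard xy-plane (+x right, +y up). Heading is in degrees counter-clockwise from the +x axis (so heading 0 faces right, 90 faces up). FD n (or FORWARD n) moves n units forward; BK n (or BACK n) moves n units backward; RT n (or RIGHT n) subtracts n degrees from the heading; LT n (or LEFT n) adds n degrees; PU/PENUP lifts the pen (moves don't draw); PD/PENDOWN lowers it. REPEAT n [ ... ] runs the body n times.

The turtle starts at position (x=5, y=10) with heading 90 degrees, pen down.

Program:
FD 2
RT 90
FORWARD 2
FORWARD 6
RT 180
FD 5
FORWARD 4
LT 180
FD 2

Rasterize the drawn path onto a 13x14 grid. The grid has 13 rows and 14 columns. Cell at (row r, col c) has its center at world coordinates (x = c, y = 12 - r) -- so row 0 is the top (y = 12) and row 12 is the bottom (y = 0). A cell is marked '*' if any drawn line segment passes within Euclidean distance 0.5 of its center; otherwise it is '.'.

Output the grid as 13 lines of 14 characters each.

Segment 0: (5,10) -> (5,12)
Segment 1: (5,12) -> (7,12)
Segment 2: (7,12) -> (13,12)
Segment 3: (13,12) -> (8,12)
Segment 4: (8,12) -> (4,12)
Segment 5: (4,12) -> (6,12)

Answer: ....**********
.....*........
.....*........
..............
..............
..............
..............
..............
..............
..............
..............
..............
..............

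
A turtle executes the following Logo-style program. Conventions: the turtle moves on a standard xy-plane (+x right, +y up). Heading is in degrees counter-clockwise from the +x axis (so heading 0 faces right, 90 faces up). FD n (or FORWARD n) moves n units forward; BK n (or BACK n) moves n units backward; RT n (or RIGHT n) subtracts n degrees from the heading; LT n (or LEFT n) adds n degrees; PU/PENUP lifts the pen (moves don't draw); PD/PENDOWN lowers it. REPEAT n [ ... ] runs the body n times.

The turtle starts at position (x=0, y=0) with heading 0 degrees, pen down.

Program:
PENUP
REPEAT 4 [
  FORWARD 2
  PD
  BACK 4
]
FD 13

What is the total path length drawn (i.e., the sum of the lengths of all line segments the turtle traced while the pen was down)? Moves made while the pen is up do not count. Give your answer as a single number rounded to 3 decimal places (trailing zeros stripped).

Answer: 35

Derivation:
Executing turtle program step by step:
Start: pos=(0,0), heading=0, pen down
PU: pen up
REPEAT 4 [
  -- iteration 1/4 --
  FD 2: (0,0) -> (2,0) [heading=0, move]
  PD: pen down
  BK 4: (2,0) -> (-2,0) [heading=0, draw]
  -- iteration 2/4 --
  FD 2: (-2,0) -> (0,0) [heading=0, draw]
  PD: pen down
  BK 4: (0,0) -> (-4,0) [heading=0, draw]
  -- iteration 3/4 --
  FD 2: (-4,0) -> (-2,0) [heading=0, draw]
  PD: pen down
  BK 4: (-2,0) -> (-6,0) [heading=0, draw]
  -- iteration 4/4 --
  FD 2: (-6,0) -> (-4,0) [heading=0, draw]
  PD: pen down
  BK 4: (-4,0) -> (-8,0) [heading=0, draw]
]
FD 13: (-8,0) -> (5,0) [heading=0, draw]
Final: pos=(5,0), heading=0, 8 segment(s) drawn

Segment lengths:
  seg 1: (2,0) -> (-2,0), length = 4
  seg 2: (-2,0) -> (0,0), length = 2
  seg 3: (0,0) -> (-4,0), length = 4
  seg 4: (-4,0) -> (-2,0), length = 2
  seg 5: (-2,0) -> (-6,0), length = 4
  seg 6: (-6,0) -> (-4,0), length = 2
  seg 7: (-4,0) -> (-8,0), length = 4
  seg 8: (-8,0) -> (5,0), length = 13
Total = 35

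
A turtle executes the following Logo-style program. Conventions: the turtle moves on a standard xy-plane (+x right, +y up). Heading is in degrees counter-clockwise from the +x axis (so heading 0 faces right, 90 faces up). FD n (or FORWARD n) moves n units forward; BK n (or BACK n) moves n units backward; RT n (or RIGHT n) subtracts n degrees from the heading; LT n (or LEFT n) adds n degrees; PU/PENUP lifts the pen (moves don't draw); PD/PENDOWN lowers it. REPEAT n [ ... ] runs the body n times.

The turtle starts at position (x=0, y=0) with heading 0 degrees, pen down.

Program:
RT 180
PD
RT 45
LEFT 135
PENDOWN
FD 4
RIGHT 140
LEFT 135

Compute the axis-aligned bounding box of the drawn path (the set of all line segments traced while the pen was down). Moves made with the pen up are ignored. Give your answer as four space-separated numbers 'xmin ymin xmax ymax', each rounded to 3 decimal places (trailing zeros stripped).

Executing turtle program step by step:
Start: pos=(0,0), heading=0, pen down
RT 180: heading 0 -> 180
PD: pen down
RT 45: heading 180 -> 135
LT 135: heading 135 -> 270
PD: pen down
FD 4: (0,0) -> (0,-4) [heading=270, draw]
RT 140: heading 270 -> 130
LT 135: heading 130 -> 265
Final: pos=(0,-4), heading=265, 1 segment(s) drawn

Segment endpoints: x in {0, 0}, y in {-4, 0}
xmin=0, ymin=-4, xmax=0, ymax=0

Answer: 0 -4 0 0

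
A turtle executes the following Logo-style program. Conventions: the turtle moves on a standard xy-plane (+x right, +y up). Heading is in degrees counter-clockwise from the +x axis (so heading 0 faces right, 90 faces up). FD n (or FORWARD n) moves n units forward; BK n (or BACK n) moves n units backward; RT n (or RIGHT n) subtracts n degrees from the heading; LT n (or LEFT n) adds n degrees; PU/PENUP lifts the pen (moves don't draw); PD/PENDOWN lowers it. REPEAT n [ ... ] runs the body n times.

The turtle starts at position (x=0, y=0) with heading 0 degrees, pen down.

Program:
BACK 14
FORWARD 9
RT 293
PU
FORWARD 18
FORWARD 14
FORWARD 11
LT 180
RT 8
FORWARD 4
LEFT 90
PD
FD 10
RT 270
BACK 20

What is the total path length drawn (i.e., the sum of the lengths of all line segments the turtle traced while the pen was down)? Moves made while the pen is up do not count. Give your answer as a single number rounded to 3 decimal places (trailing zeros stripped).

Executing turtle program step by step:
Start: pos=(0,0), heading=0, pen down
BK 14: (0,0) -> (-14,0) [heading=0, draw]
FD 9: (-14,0) -> (-5,0) [heading=0, draw]
RT 293: heading 0 -> 67
PU: pen up
FD 18: (-5,0) -> (2.033,16.569) [heading=67, move]
FD 14: (2.033,16.569) -> (7.503,29.456) [heading=67, move]
FD 11: (7.503,29.456) -> (11.801,39.582) [heading=67, move]
LT 180: heading 67 -> 247
RT 8: heading 247 -> 239
FD 4: (11.801,39.582) -> (9.741,36.153) [heading=239, move]
LT 90: heading 239 -> 329
PD: pen down
FD 10: (9.741,36.153) -> (18.313,31.003) [heading=329, draw]
RT 270: heading 329 -> 59
BK 20: (18.313,31.003) -> (8.012,13.859) [heading=59, draw]
Final: pos=(8.012,13.859), heading=59, 4 segment(s) drawn

Segment lengths:
  seg 1: (0,0) -> (-14,0), length = 14
  seg 2: (-14,0) -> (-5,0), length = 9
  seg 3: (9.741,36.153) -> (18.313,31.003), length = 10
  seg 4: (18.313,31.003) -> (8.012,13.859), length = 20
Total = 53

Answer: 53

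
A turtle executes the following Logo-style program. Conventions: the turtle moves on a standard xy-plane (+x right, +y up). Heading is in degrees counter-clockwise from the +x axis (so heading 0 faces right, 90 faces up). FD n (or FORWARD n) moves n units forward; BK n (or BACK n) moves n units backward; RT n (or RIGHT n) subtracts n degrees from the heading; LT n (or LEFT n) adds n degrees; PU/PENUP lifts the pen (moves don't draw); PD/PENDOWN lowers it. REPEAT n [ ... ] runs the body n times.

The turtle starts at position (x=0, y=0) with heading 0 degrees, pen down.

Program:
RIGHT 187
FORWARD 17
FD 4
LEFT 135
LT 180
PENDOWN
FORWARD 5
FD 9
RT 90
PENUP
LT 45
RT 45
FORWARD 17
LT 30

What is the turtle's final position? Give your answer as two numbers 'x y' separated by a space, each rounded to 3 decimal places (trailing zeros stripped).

Answer: -16.067 24.058

Derivation:
Executing turtle program step by step:
Start: pos=(0,0), heading=0, pen down
RT 187: heading 0 -> 173
FD 17: (0,0) -> (-16.873,2.072) [heading=173, draw]
FD 4: (-16.873,2.072) -> (-20.843,2.559) [heading=173, draw]
LT 135: heading 173 -> 308
LT 180: heading 308 -> 128
PD: pen down
FD 5: (-20.843,2.559) -> (-23.922,6.499) [heading=128, draw]
FD 9: (-23.922,6.499) -> (-29.463,13.591) [heading=128, draw]
RT 90: heading 128 -> 38
PU: pen up
LT 45: heading 38 -> 83
RT 45: heading 83 -> 38
FD 17: (-29.463,13.591) -> (-16.067,24.058) [heading=38, move]
LT 30: heading 38 -> 68
Final: pos=(-16.067,24.058), heading=68, 4 segment(s) drawn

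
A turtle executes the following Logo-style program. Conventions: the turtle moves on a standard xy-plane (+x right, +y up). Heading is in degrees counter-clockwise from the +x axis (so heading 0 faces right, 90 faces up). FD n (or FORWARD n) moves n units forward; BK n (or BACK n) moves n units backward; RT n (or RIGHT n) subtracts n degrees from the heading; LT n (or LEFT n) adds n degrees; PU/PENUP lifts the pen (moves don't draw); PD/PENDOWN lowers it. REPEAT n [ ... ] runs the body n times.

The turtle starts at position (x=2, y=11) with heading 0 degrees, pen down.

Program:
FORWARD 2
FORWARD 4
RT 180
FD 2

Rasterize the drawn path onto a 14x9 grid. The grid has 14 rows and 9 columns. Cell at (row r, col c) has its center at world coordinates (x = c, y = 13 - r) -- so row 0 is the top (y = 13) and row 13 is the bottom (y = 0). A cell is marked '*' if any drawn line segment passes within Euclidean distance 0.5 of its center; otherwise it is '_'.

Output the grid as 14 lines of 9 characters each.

Segment 0: (2,11) -> (4,11)
Segment 1: (4,11) -> (8,11)
Segment 2: (8,11) -> (6,11)

Answer: _________
_________
__*******
_________
_________
_________
_________
_________
_________
_________
_________
_________
_________
_________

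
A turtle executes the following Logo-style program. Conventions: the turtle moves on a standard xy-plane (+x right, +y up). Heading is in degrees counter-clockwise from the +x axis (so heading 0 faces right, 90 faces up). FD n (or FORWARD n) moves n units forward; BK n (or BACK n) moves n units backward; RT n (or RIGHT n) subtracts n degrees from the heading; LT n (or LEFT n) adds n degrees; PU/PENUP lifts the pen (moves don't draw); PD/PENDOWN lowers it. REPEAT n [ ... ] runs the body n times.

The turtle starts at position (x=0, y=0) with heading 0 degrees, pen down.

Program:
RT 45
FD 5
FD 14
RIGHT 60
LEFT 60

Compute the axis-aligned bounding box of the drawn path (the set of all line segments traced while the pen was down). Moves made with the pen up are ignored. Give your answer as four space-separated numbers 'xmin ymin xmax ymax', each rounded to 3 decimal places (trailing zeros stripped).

Answer: 0 -13.435 13.435 0

Derivation:
Executing turtle program step by step:
Start: pos=(0,0), heading=0, pen down
RT 45: heading 0 -> 315
FD 5: (0,0) -> (3.536,-3.536) [heading=315, draw]
FD 14: (3.536,-3.536) -> (13.435,-13.435) [heading=315, draw]
RT 60: heading 315 -> 255
LT 60: heading 255 -> 315
Final: pos=(13.435,-13.435), heading=315, 2 segment(s) drawn

Segment endpoints: x in {0, 3.536, 13.435}, y in {-13.435, -3.536, 0}
xmin=0, ymin=-13.435, xmax=13.435, ymax=0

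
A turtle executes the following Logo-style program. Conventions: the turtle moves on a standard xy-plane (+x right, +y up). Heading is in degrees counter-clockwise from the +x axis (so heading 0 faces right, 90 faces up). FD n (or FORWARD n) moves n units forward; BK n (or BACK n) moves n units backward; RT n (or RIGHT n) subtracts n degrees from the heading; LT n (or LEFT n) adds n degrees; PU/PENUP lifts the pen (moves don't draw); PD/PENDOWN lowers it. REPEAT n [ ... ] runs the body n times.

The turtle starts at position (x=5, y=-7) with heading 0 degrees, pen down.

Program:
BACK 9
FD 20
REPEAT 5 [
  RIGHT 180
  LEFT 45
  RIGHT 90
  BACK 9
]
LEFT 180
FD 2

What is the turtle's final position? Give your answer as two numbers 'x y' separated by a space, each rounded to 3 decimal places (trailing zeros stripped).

Executing turtle program step by step:
Start: pos=(5,-7), heading=0, pen down
BK 9: (5,-7) -> (-4,-7) [heading=0, draw]
FD 20: (-4,-7) -> (16,-7) [heading=0, draw]
REPEAT 5 [
  -- iteration 1/5 --
  RT 180: heading 0 -> 180
  LT 45: heading 180 -> 225
  RT 90: heading 225 -> 135
  BK 9: (16,-7) -> (22.364,-13.364) [heading=135, draw]
  -- iteration 2/5 --
  RT 180: heading 135 -> 315
  LT 45: heading 315 -> 0
  RT 90: heading 0 -> 270
  BK 9: (22.364,-13.364) -> (22.364,-4.364) [heading=270, draw]
  -- iteration 3/5 --
  RT 180: heading 270 -> 90
  LT 45: heading 90 -> 135
  RT 90: heading 135 -> 45
  BK 9: (22.364,-4.364) -> (16,-10.728) [heading=45, draw]
  -- iteration 4/5 --
  RT 180: heading 45 -> 225
  LT 45: heading 225 -> 270
  RT 90: heading 270 -> 180
  BK 9: (16,-10.728) -> (25,-10.728) [heading=180, draw]
  -- iteration 5/5 --
  RT 180: heading 180 -> 0
  LT 45: heading 0 -> 45
  RT 90: heading 45 -> 315
  BK 9: (25,-10.728) -> (18.636,-4.364) [heading=315, draw]
]
LT 180: heading 315 -> 135
FD 2: (18.636,-4.364) -> (17.222,-2.95) [heading=135, draw]
Final: pos=(17.222,-2.95), heading=135, 8 segment(s) drawn

Answer: 17.222 -2.95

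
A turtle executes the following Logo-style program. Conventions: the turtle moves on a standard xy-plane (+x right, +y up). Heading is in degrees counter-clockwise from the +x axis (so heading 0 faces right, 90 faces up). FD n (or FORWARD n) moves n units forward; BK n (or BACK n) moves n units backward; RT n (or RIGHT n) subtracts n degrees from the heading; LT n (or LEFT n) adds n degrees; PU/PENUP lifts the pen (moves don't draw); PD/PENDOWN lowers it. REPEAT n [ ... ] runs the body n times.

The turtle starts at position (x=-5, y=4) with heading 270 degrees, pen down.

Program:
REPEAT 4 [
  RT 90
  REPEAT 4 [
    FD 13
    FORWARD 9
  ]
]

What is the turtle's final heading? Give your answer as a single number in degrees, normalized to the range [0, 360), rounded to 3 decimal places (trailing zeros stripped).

Executing turtle program step by step:
Start: pos=(-5,4), heading=270, pen down
REPEAT 4 [
  -- iteration 1/4 --
  RT 90: heading 270 -> 180
  REPEAT 4 [
    -- iteration 1/4 --
    FD 13: (-5,4) -> (-18,4) [heading=180, draw]
    FD 9: (-18,4) -> (-27,4) [heading=180, draw]
    -- iteration 2/4 --
    FD 13: (-27,4) -> (-40,4) [heading=180, draw]
    FD 9: (-40,4) -> (-49,4) [heading=180, draw]
    -- iteration 3/4 --
    FD 13: (-49,4) -> (-62,4) [heading=180, draw]
    FD 9: (-62,4) -> (-71,4) [heading=180, draw]
    -- iteration 4/4 --
    FD 13: (-71,4) -> (-84,4) [heading=180, draw]
    FD 9: (-84,4) -> (-93,4) [heading=180, draw]
  ]
  -- iteration 2/4 --
  RT 90: heading 180 -> 90
  REPEAT 4 [
    -- iteration 1/4 --
    FD 13: (-93,4) -> (-93,17) [heading=90, draw]
    FD 9: (-93,17) -> (-93,26) [heading=90, draw]
    -- iteration 2/4 --
    FD 13: (-93,26) -> (-93,39) [heading=90, draw]
    FD 9: (-93,39) -> (-93,48) [heading=90, draw]
    -- iteration 3/4 --
    FD 13: (-93,48) -> (-93,61) [heading=90, draw]
    FD 9: (-93,61) -> (-93,70) [heading=90, draw]
    -- iteration 4/4 --
    FD 13: (-93,70) -> (-93,83) [heading=90, draw]
    FD 9: (-93,83) -> (-93,92) [heading=90, draw]
  ]
  -- iteration 3/4 --
  RT 90: heading 90 -> 0
  REPEAT 4 [
    -- iteration 1/4 --
    FD 13: (-93,92) -> (-80,92) [heading=0, draw]
    FD 9: (-80,92) -> (-71,92) [heading=0, draw]
    -- iteration 2/4 --
    FD 13: (-71,92) -> (-58,92) [heading=0, draw]
    FD 9: (-58,92) -> (-49,92) [heading=0, draw]
    -- iteration 3/4 --
    FD 13: (-49,92) -> (-36,92) [heading=0, draw]
    FD 9: (-36,92) -> (-27,92) [heading=0, draw]
    -- iteration 4/4 --
    FD 13: (-27,92) -> (-14,92) [heading=0, draw]
    FD 9: (-14,92) -> (-5,92) [heading=0, draw]
  ]
  -- iteration 4/4 --
  RT 90: heading 0 -> 270
  REPEAT 4 [
    -- iteration 1/4 --
    FD 13: (-5,92) -> (-5,79) [heading=270, draw]
    FD 9: (-5,79) -> (-5,70) [heading=270, draw]
    -- iteration 2/4 --
    FD 13: (-5,70) -> (-5,57) [heading=270, draw]
    FD 9: (-5,57) -> (-5,48) [heading=270, draw]
    -- iteration 3/4 --
    FD 13: (-5,48) -> (-5,35) [heading=270, draw]
    FD 9: (-5,35) -> (-5,26) [heading=270, draw]
    -- iteration 4/4 --
    FD 13: (-5,26) -> (-5,13) [heading=270, draw]
    FD 9: (-5,13) -> (-5,4) [heading=270, draw]
  ]
]
Final: pos=(-5,4), heading=270, 32 segment(s) drawn

Answer: 270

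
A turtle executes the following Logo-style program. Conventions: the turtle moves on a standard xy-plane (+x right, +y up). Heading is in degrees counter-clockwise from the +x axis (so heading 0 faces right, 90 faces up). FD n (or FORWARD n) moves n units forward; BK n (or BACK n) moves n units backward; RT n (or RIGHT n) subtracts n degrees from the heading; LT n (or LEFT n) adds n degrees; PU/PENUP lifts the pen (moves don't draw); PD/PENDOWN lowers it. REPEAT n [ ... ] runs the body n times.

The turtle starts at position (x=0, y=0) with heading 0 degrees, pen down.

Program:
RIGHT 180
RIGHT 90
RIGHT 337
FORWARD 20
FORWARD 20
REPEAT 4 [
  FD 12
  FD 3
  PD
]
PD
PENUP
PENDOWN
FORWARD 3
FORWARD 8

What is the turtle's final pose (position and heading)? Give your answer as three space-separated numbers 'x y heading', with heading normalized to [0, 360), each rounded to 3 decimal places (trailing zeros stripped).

Answer: -43.371 102.176 113

Derivation:
Executing turtle program step by step:
Start: pos=(0,0), heading=0, pen down
RT 180: heading 0 -> 180
RT 90: heading 180 -> 90
RT 337: heading 90 -> 113
FD 20: (0,0) -> (-7.815,18.41) [heading=113, draw]
FD 20: (-7.815,18.41) -> (-15.629,36.82) [heading=113, draw]
REPEAT 4 [
  -- iteration 1/4 --
  FD 12: (-15.629,36.82) -> (-20.318,47.866) [heading=113, draw]
  FD 3: (-20.318,47.866) -> (-21.49,50.628) [heading=113, draw]
  PD: pen down
  -- iteration 2/4 --
  FD 12: (-21.49,50.628) -> (-26.179,61.674) [heading=113, draw]
  FD 3: (-26.179,61.674) -> (-27.351,64.435) [heading=113, draw]
  PD: pen down
  -- iteration 3/4 --
  FD 12: (-27.351,64.435) -> (-32.04,75.481) [heading=113, draw]
  FD 3: (-32.04,75.481) -> (-33.212,78.243) [heading=113, draw]
  PD: pen down
  -- iteration 4/4 --
  FD 12: (-33.212,78.243) -> (-37.901,89.289) [heading=113, draw]
  FD 3: (-37.901,89.289) -> (-39.073,92.05) [heading=113, draw]
  PD: pen down
]
PD: pen down
PU: pen up
PD: pen down
FD 3: (-39.073,92.05) -> (-40.245,94.812) [heading=113, draw]
FD 8: (-40.245,94.812) -> (-43.371,102.176) [heading=113, draw]
Final: pos=(-43.371,102.176), heading=113, 12 segment(s) drawn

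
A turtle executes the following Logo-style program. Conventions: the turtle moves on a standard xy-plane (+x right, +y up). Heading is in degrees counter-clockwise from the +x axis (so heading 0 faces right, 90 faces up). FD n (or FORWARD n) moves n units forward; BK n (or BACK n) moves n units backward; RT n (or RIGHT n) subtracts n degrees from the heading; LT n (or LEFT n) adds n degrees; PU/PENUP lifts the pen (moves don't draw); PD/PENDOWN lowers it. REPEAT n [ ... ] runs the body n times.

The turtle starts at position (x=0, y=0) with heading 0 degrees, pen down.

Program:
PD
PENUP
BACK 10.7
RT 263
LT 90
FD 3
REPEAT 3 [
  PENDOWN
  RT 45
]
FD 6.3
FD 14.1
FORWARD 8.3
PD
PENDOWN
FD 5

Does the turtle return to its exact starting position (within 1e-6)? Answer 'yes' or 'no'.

Answer: no

Derivation:
Executing turtle program step by step:
Start: pos=(0,0), heading=0, pen down
PD: pen down
PU: pen up
BK 10.7: (0,0) -> (-10.7,0) [heading=0, move]
RT 263: heading 0 -> 97
LT 90: heading 97 -> 187
FD 3: (-10.7,0) -> (-13.678,-0.366) [heading=187, move]
REPEAT 3 [
  -- iteration 1/3 --
  PD: pen down
  RT 45: heading 187 -> 142
  -- iteration 2/3 --
  PD: pen down
  RT 45: heading 142 -> 97
  -- iteration 3/3 --
  PD: pen down
  RT 45: heading 97 -> 52
]
FD 6.3: (-13.678,-0.366) -> (-9.799,4.599) [heading=52, draw]
FD 14.1: (-9.799,4.599) -> (-1.118,15.71) [heading=52, draw]
FD 8.3: (-1.118,15.71) -> (3.992,22.25) [heading=52, draw]
PD: pen down
PD: pen down
FD 5: (3.992,22.25) -> (7.07,26.19) [heading=52, draw]
Final: pos=(7.07,26.19), heading=52, 4 segment(s) drawn

Start position: (0, 0)
Final position: (7.07, 26.19)
Distance = 27.128; >= 1e-6 -> NOT closed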